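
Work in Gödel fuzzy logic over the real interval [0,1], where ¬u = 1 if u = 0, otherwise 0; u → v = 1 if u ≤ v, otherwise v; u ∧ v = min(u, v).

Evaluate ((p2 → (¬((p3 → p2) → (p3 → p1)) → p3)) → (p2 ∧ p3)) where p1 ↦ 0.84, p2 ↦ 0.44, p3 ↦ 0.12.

(p3 → p2): 0.12 ≤ 0.44, so result = 1
(p3 → p1): 0.12 ≤ 0.84, so result = 1
((p3 → p2) → (p3 → p1)): 1 ≤ 1, so result = 1
¬((p3 → p2) → (p3 → p1)): Gödel ¬ of 1 = 0 (operand ≠ 0)
(¬((p3 → p2) → (p3 → p1)) → p3): 0 ≤ 0.12, so result = 1
(p2 → (¬((p3 → p2) → (p3 → p1)) → p3)): 0.44 ≤ 1, so result = 1
(p2 ∧ p3) = min(0.44, 0.12) = 0.12
((p2 → (¬((p3 → p2) → (p3 → p1)) → p3)) → (p2 ∧ p3)): 1 > 0.12, so result = 0.12

0.12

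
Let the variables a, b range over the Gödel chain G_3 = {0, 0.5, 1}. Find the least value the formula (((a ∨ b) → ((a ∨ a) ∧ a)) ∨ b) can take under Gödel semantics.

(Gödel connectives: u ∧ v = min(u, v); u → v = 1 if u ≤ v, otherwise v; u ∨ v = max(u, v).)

0.50

The minimum is attained at a = 0, b = 0.5:
  (a ∨ b) = max(0, 0.5) = 0.5
  (a ∨ a) = max(0, 0) = 0
  ((a ∨ a) ∧ a) = min(0, 0) = 0
  ((a ∨ b) → ((a ∨ a) ∧ a)): 0.5 > 0, so result = 0
  (((a ∨ b) → ((a ∨ a) ∧ a)) ∨ b) = max(0, 0.5) = 0.5
Checking all 9 assignments confirms none give a value below 0.50.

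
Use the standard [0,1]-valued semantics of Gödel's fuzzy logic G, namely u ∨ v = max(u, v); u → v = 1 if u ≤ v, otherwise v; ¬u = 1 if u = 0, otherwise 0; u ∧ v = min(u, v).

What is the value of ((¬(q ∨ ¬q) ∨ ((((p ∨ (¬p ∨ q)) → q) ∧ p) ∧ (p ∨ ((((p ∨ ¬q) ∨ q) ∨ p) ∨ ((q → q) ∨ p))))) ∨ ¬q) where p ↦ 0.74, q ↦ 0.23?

0.23

¬q: Gödel ¬ of 0.23 = 0 (operand ≠ 0)
(q ∨ ¬q) = max(0.23, 0) = 0.23
¬(q ∨ ¬q): Gödel ¬ of 0.23 = 0 (operand ≠ 0)
¬p: Gödel ¬ of 0.74 = 0 (operand ≠ 0)
(¬p ∨ q) = max(0, 0.23) = 0.23
(p ∨ (¬p ∨ q)) = max(0.74, 0.23) = 0.74
((p ∨ (¬p ∨ q)) → q): 0.74 > 0.23, so result = 0.23
(((p ∨ (¬p ∨ q)) → q) ∧ p) = min(0.23, 0.74) = 0.23
¬q: Gödel ¬ of 0.23 = 0 (operand ≠ 0)
(p ∨ ¬q) = max(0.74, 0) = 0.74
((p ∨ ¬q) ∨ q) = max(0.74, 0.23) = 0.74
(((p ∨ ¬q) ∨ q) ∨ p) = max(0.74, 0.74) = 0.74
(q → q): 0.23 ≤ 0.23, so result = 1
((q → q) ∨ p) = max(1, 0.74) = 1
((((p ∨ ¬q) ∨ q) ∨ p) ∨ ((q → q) ∨ p)) = max(0.74, 1) = 1
(p ∨ ((((p ∨ ¬q) ∨ q) ∨ p) ∨ ((q → q) ∨ p))) = max(0.74, 1) = 1
((((p ∨ (¬p ∨ q)) → q) ∧ p) ∧ (p ∨ ((((p ∨ ¬q) ∨ q) ∨ p) ∨ ((q → q) ∨ p)))) = min(0.23, 1) = 0.23
(¬(q ∨ ¬q) ∨ ((((p ∨ (¬p ∨ q)) → q) ∧ p) ∧ (p ∨ ((((p ∨ ¬q) ∨ q) ∨ p) ∨ ((q → q) ∨ p))))) = max(0, 0.23) = 0.23
¬q: Gödel ¬ of 0.23 = 0 (operand ≠ 0)
((¬(q ∨ ¬q) ∨ ((((p ∨ (¬p ∨ q)) → q) ∧ p) ∧ (p ∨ ((((p ∨ ¬q) ∨ q) ∨ p) ∨ ((q → q) ∨ p))))) ∨ ¬q) = max(0.23, 0) = 0.23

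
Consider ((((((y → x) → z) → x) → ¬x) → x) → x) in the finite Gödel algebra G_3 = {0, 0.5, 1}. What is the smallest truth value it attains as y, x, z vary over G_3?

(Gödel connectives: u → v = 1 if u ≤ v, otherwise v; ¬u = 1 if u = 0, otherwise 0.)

The minimum is attained at y = 0, x = 0.5, z = 0:
  (y → x): 0 ≤ 0.5, so result = 1
  ((y → x) → z): 1 > 0, so result = 0
  (((y → x) → z) → x): 0 ≤ 0.5, so result = 1
  ¬x: Gödel ¬ of 0.5 = 0 (operand ≠ 0)
  ((((y → x) → z) → x) → ¬x): 1 > 0, so result = 0
  (((((y → x) → z) → x) → ¬x) → x): 0 ≤ 0.5, so result = 1
  ((((((y → x) → z) → x) → ¬x) → x) → x): 1 > 0.5, so result = 0.5
Checking all 27 assignments confirms none give a value below 0.50.

0.50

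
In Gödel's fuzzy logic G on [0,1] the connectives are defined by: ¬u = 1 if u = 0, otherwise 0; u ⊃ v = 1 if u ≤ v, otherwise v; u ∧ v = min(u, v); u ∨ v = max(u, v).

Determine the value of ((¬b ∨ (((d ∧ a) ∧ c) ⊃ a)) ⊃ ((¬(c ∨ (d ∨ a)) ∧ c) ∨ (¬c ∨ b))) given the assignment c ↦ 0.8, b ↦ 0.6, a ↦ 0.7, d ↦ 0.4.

¬b: Gödel ¬ of 0.6 = 0 (operand ≠ 0)
(d ∧ a) = min(0.4, 0.7) = 0.4
((d ∧ a) ∧ c) = min(0.4, 0.8) = 0.4
(((d ∧ a) ∧ c) ⊃ a): 0.4 ≤ 0.7, so result = 1
(¬b ∨ (((d ∧ a) ∧ c) ⊃ a)) = max(0, 1) = 1
(d ∨ a) = max(0.4, 0.7) = 0.7
(c ∨ (d ∨ a)) = max(0.8, 0.7) = 0.8
¬(c ∨ (d ∨ a)): Gödel ¬ of 0.8 = 0 (operand ≠ 0)
(¬(c ∨ (d ∨ a)) ∧ c) = min(0, 0.8) = 0
¬c: Gödel ¬ of 0.8 = 0 (operand ≠ 0)
(¬c ∨ b) = max(0, 0.6) = 0.6
((¬(c ∨ (d ∨ a)) ∧ c) ∨ (¬c ∨ b)) = max(0, 0.6) = 0.6
((¬b ∨ (((d ∧ a) ∧ c) ⊃ a)) ⊃ ((¬(c ∨ (d ∨ a)) ∧ c) ∨ (¬c ∨ b))): 1 > 0.6, so result = 0.6

0.60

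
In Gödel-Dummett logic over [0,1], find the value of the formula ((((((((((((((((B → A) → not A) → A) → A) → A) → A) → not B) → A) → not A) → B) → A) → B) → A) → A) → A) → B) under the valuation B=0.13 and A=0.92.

(B → A): 0.13 ≤ 0.92, so result = 1
not A: Gödel ¬ of 0.92 = 0 (operand ≠ 0)
((B → A) → not A): 1 > 0, so result = 0
(((B → A) → not A) → A): 0 ≤ 0.92, so result = 1
((((B → A) → not A) → A) → A): 1 > 0.92, so result = 0.92
(((((B → A) → not A) → A) → A) → A): 0.92 ≤ 0.92, so result = 1
((((((B → A) → not A) → A) → A) → A) → A): 1 > 0.92, so result = 0.92
not B: Gödel ¬ of 0.13 = 0 (operand ≠ 0)
(((((((B → A) → not A) → A) → A) → A) → A) → not B): 0.92 > 0, so result = 0
((((((((B → A) → not A) → A) → A) → A) → A) → not B) → A): 0 ≤ 0.92, so result = 1
not A: Gödel ¬ of 0.92 = 0 (operand ≠ 0)
(((((((((B → A) → not A) → A) → A) → A) → A) → not B) → A) → not A): 1 > 0, so result = 0
((((((((((B → A) → not A) → A) → A) → A) → A) → not B) → A) → not A) → B): 0 ≤ 0.13, so result = 1
(((((((((((B → A) → not A) → A) → A) → A) → A) → not B) → A) → not A) → B) → A): 1 > 0.92, so result = 0.92
((((((((((((B → A) → not A) → A) → A) → A) → A) → not B) → A) → not A) → B) → A) → B): 0.92 > 0.13, so result = 0.13
(((((((((((((B → A) → not A) → A) → A) → A) → A) → not B) → A) → not A) → B) → A) → B) → A): 0.13 ≤ 0.92, so result = 1
((((((((((((((B → A) → not A) → A) → A) → A) → A) → not B) → A) → not A) → B) → A) → B) → A) → A): 1 > 0.92, so result = 0.92
(((((((((((((((B → A) → not A) → A) → A) → A) → A) → not B) → A) → not A) → B) → A) → B) → A) → A) → A): 0.92 ≤ 0.92, so result = 1
((((((((((((((((B → A) → not A) → A) → A) → A) → A) → not B) → A) → not A) → B) → A) → B) → A) → A) → A) → B): 1 > 0.13, so result = 0.13

0.13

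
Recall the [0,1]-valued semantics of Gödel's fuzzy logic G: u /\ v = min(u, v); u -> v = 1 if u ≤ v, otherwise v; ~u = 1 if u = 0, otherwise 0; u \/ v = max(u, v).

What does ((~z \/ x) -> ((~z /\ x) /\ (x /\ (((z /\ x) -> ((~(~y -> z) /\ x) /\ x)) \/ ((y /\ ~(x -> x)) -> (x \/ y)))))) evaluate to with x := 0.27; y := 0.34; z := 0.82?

~z: Gödel ¬ of 0.82 = 0 (operand ≠ 0)
(~z \/ x) = max(0, 0.27) = 0.27
~z: Gödel ¬ of 0.82 = 0 (operand ≠ 0)
(~z /\ x) = min(0, 0.27) = 0
(z /\ x) = min(0.82, 0.27) = 0.27
~y: Gödel ¬ of 0.34 = 0 (operand ≠ 0)
(~y -> z): 0 ≤ 0.82, so result = 1
~(~y -> z): Gödel ¬ of 1 = 0 (operand ≠ 0)
(~(~y -> z) /\ x) = min(0, 0.27) = 0
((~(~y -> z) /\ x) /\ x) = min(0, 0.27) = 0
((z /\ x) -> ((~(~y -> z) /\ x) /\ x)): 0.27 > 0, so result = 0
(x -> x): 0.27 ≤ 0.27, so result = 1
~(x -> x): Gödel ¬ of 1 = 0 (operand ≠ 0)
(y /\ ~(x -> x)) = min(0.34, 0) = 0
(x \/ y) = max(0.27, 0.34) = 0.34
((y /\ ~(x -> x)) -> (x \/ y)): 0 ≤ 0.34, so result = 1
(((z /\ x) -> ((~(~y -> z) /\ x) /\ x)) \/ ((y /\ ~(x -> x)) -> (x \/ y))) = max(0, 1) = 1
(x /\ (((z /\ x) -> ((~(~y -> z) /\ x) /\ x)) \/ ((y /\ ~(x -> x)) -> (x \/ y)))) = min(0.27, 1) = 0.27
((~z /\ x) /\ (x /\ (((z /\ x) -> ((~(~y -> z) /\ x) /\ x)) \/ ((y /\ ~(x -> x)) -> (x \/ y))))) = min(0, 0.27) = 0
((~z \/ x) -> ((~z /\ x) /\ (x /\ (((z /\ x) -> ((~(~y -> z) /\ x) /\ x)) \/ ((y /\ ~(x -> x)) -> (x \/ y)))))): 0.27 > 0, so result = 0

0.00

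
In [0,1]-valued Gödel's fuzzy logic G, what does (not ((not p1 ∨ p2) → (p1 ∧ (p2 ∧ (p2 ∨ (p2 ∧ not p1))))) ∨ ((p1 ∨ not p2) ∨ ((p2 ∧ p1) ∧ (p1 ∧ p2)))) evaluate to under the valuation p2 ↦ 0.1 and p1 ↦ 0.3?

not p1: Gödel ¬ of 0.3 = 0 (operand ≠ 0)
(not p1 ∨ p2) = max(0, 0.1) = 0.1
not p1: Gödel ¬ of 0.3 = 0 (operand ≠ 0)
(p2 ∧ not p1) = min(0.1, 0) = 0
(p2 ∨ (p2 ∧ not p1)) = max(0.1, 0) = 0.1
(p2 ∧ (p2 ∨ (p2 ∧ not p1))) = min(0.1, 0.1) = 0.1
(p1 ∧ (p2 ∧ (p2 ∨ (p2 ∧ not p1)))) = min(0.3, 0.1) = 0.1
((not p1 ∨ p2) → (p1 ∧ (p2 ∧ (p2 ∨ (p2 ∧ not p1))))): 0.1 ≤ 0.1, so result = 1
not ((not p1 ∨ p2) → (p1 ∧ (p2 ∧ (p2 ∨ (p2 ∧ not p1))))): Gödel ¬ of 1 = 0 (operand ≠ 0)
not p2: Gödel ¬ of 0.1 = 0 (operand ≠ 0)
(p1 ∨ not p2) = max(0.3, 0) = 0.3
(p2 ∧ p1) = min(0.1, 0.3) = 0.1
(p1 ∧ p2) = min(0.3, 0.1) = 0.1
((p2 ∧ p1) ∧ (p1 ∧ p2)) = min(0.1, 0.1) = 0.1
((p1 ∨ not p2) ∨ ((p2 ∧ p1) ∧ (p1 ∧ p2))) = max(0.3, 0.1) = 0.3
(not ((not p1 ∨ p2) → (p1 ∧ (p2 ∧ (p2 ∨ (p2 ∧ not p1))))) ∨ ((p1 ∨ not p2) ∨ ((p2 ∧ p1) ∧ (p1 ∧ p2)))) = max(0, 0.3) = 0.3

0.30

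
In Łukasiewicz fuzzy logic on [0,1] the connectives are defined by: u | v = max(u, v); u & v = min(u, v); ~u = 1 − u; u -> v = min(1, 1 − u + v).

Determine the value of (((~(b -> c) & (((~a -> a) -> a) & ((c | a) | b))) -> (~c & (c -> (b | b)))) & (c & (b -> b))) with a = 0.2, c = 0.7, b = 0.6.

0.70

(b -> c): min(1, 1 − 0.6 + 0.7) = 1
~(b -> c): Łukasiewicz ¬ gives 1 − 1 = 0
~a: Łukasiewicz ¬ gives 1 − 0.2 = 0.8
(~a -> a): min(1, 1 − 0.8 + 0.2) = 0.4
((~a -> a) -> a): min(1, 1 − 0.4 + 0.2) = 0.8
(c | a) = max(0.7, 0.2) = 0.7
((c | a) | b) = max(0.7, 0.6) = 0.7
(((~a -> a) -> a) & ((c | a) | b)) = min(0.8, 0.7) = 0.7
(~(b -> c) & (((~a -> a) -> a) & ((c | a) | b))) = min(0, 0.7) = 0
~c: Łukasiewicz ¬ gives 1 − 0.7 = 0.3
(b | b) = max(0.6, 0.6) = 0.6
(c -> (b | b)): min(1, 1 − 0.7 + 0.6) = 0.9
(~c & (c -> (b | b))) = min(0.3, 0.9) = 0.3
((~(b -> c) & (((~a -> a) -> a) & ((c | a) | b))) -> (~c & (c -> (b | b)))): min(1, 1 − 0 + 0.3) = 1
(b -> b): min(1, 1 − 0.6 + 0.6) = 1
(c & (b -> b)) = min(0.7, 1) = 0.7
(((~(b -> c) & (((~a -> a) -> a) & ((c | a) | b))) -> (~c & (c -> (b | b)))) & (c & (b -> b))) = min(1, 0.7) = 0.7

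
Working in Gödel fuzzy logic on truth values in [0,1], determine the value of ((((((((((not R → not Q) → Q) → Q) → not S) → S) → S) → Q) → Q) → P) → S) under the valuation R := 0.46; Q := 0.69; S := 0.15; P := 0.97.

not R: Gödel ¬ of 0.46 = 0 (operand ≠ 0)
not Q: Gödel ¬ of 0.69 = 0 (operand ≠ 0)
(not R → not Q): 0 ≤ 0, so result = 1
((not R → not Q) → Q): 1 > 0.69, so result = 0.69
(((not R → not Q) → Q) → Q): 0.69 ≤ 0.69, so result = 1
not S: Gödel ¬ of 0.15 = 0 (operand ≠ 0)
((((not R → not Q) → Q) → Q) → not S): 1 > 0, so result = 0
(((((not R → not Q) → Q) → Q) → not S) → S): 0 ≤ 0.15, so result = 1
((((((not R → not Q) → Q) → Q) → not S) → S) → S): 1 > 0.15, so result = 0.15
(((((((not R → not Q) → Q) → Q) → not S) → S) → S) → Q): 0.15 ≤ 0.69, so result = 1
((((((((not R → not Q) → Q) → Q) → not S) → S) → S) → Q) → Q): 1 > 0.69, so result = 0.69
(((((((((not R → not Q) → Q) → Q) → not S) → S) → S) → Q) → Q) → P): 0.69 ≤ 0.97, so result = 1
((((((((((not R → not Q) → Q) → Q) → not S) → S) → S) → Q) → Q) → P) → S): 1 > 0.15, so result = 0.15

0.15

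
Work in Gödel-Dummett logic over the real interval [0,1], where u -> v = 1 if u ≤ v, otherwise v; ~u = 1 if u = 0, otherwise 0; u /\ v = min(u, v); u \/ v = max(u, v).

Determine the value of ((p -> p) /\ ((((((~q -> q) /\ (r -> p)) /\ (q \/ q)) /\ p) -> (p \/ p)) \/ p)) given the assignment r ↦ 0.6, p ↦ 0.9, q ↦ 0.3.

1.00

(p -> p): 0.9 ≤ 0.9, so result = 1
~q: Gödel ¬ of 0.3 = 0 (operand ≠ 0)
(~q -> q): 0 ≤ 0.3, so result = 1
(r -> p): 0.6 ≤ 0.9, so result = 1
((~q -> q) /\ (r -> p)) = min(1, 1) = 1
(q \/ q) = max(0.3, 0.3) = 0.3
(((~q -> q) /\ (r -> p)) /\ (q \/ q)) = min(1, 0.3) = 0.3
((((~q -> q) /\ (r -> p)) /\ (q \/ q)) /\ p) = min(0.3, 0.9) = 0.3
(p \/ p) = max(0.9, 0.9) = 0.9
(((((~q -> q) /\ (r -> p)) /\ (q \/ q)) /\ p) -> (p \/ p)): 0.3 ≤ 0.9, so result = 1
((((((~q -> q) /\ (r -> p)) /\ (q \/ q)) /\ p) -> (p \/ p)) \/ p) = max(1, 0.9) = 1
((p -> p) /\ ((((((~q -> q) /\ (r -> p)) /\ (q \/ q)) /\ p) -> (p \/ p)) \/ p)) = min(1, 1) = 1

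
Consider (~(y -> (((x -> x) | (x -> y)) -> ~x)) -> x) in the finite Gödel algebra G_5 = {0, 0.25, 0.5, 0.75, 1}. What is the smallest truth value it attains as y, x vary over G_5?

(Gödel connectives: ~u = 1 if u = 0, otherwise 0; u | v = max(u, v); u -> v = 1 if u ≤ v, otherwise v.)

0.25

The minimum is attained at y = 0.25, x = 0.25:
  (x -> x): 0.25 ≤ 0.25, so result = 1
  (x -> y): 0.25 ≤ 0.25, so result = 1
  ((x -> x) | (x -> y)) = max(1, 1) = 1
  ~x: Gödel ¬ of 0.25 = 0 (operand ≠ 0)
  (((x -> x) | (x -> y)) -> ~x): 1 > 0, so result = 0
  (y -> (((x -> x) | (x -> y)) -> ~x)): 0.25 > 0, so result = 0
  ~(y -> (((x -> x) | (x -> y)) -> ~x)): Gödel ¬ of 0 = 1 (operand is 0)
  (~(y -> (((x -> x) | (x -> y)) -> ~x)) -> x): 1 > 0.25, so result = 0.25
Checking all 25 assignments confirms none give a value below 0.25.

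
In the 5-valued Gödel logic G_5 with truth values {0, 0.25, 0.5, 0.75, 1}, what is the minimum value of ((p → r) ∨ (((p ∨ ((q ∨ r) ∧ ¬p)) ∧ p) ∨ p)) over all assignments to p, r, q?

The minimum is attained at p = 0.25, r = 0, q = 0:
  (p → r): 0.25 > 0, so result = 0
  (q ∨ r) = max(0, 0) = 0
  ¬p: Gödel ¬ of 0.25 = 0 (operand ≠ 0)
  ((q ∨ r) ∧ ¬p) = min(0, 0) = 0
  (p ∨ ((q ∨ r) ∧ ¬p)) = max(0.25, 0) = 0.25
  ((p ∨ ((q ∨ r) ∧ ¬p)) ∧ p) = min(0.25, 0.25) = 0.25
  (((p ∨ ((q ∨ r) ∧ ¬p)) ∧ p) ∨ p) = max(0.25, 0.25) = 0.25
  ((p → r) ∨ (((p ∨ ((q ∨ r) ∧ ¬p)) ∧ p) ∨ p)) = max(0, 0.25) = 0.25
Checking all 125 assignments confirms none give a value below 0.25.

0.25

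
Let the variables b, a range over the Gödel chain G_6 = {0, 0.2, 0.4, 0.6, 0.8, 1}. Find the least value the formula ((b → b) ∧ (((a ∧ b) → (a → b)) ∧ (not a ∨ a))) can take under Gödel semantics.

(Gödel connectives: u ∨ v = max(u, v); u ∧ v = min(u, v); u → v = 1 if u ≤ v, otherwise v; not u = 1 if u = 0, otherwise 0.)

The minimum is attained at b = 0, a = 0.2:
  (b → b): 0 ≤ 0, so result = 1
  (a ∧ b) = min(0.2, 0) = 0
  (a → b): 0.2 > 0, so result = 0
  ((a ∧ b) → (a → b)): 0 ≤ 0, so result = 1
  not a: Gödel ¬ of 0.2 = 0 (operand ≠ 0)
  (not a ∨ a) = max(0, 0.2) = 0.2
  (((a ∧ b) → (a → b)) ∧ (not a ∨ a)) = min(1, 0.2) = 0.2
  ((b → b) ∧ (((a ∧ b) → (a → b)) ∧ (not a ∨ a))) = min(1, 0.2) = 0.2
Checking all 36 assignments confirms none give a value below 0.20.

0.20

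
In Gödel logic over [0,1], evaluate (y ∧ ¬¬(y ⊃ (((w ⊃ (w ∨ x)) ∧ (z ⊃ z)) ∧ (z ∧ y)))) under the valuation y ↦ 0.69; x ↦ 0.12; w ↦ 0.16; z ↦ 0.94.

0.69

(w ∨ x) = max(0.16, 0.12) = 0.16
(w ⊃ (w ∨ x)): 0.16 ≤ 0.16, so result = 1
(z ⊃ z): 0.94 ≤ 0.94, so result = 1
((w ⊃ (w ∨ x)) ∧ (z ⊃ z)) = min(1, 1) = 1
(z ∧ y) = min(0.94, 0.69) = 0.69
(((w ⊃ (w ∨ x)) ∧ (z ⊃ z)) ∧ (z ∧ y)) = min(1, 0.69) = 0.69
(y ⊃ (((w ⊃ (w ∨ x)) ∧ (z ⊃ z)) ∧ (z ∧ y))): 0.69 ≤ 0.69, so result = 1
¬(y ⊃ (((w ⊃ (w ∨ x)) ∧ (z ⊃ z)) ∧ (z ∧ y))): Gödel ¬ of 1 = 0 (operand ≠ 0)
¬¬(y ⊃ (((w ⊃ (w ∨ x)) ∧ (z ⊃ z)) ∧ (z ∧ y))): Gödel ¬ of 0 = 1 (operand is 0)
(y ∧ ¬¬(y ⊃ (((w ⊃ (w ∨ x)) ∧ (z ⊃ z)) ∧ (z ∧ y)))) = min(0.69, 1) = 0.69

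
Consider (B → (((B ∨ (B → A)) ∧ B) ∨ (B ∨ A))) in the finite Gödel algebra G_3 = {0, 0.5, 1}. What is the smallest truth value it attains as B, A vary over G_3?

Every assignment gives 1. For instance at B = 0, A = 0:
  (B → A): 0 ≤ 0, so result = 1
  (B ∨ (B → A)) = max(0, 1) = 1
  ((B ∨ (B → A)) ∧ B) = min(1, 0) = 0
  (B ∨ A) = max(0, 0) = 0
  (((B ∨ (B → A)) ∧ B) ∨ (B ∨ A)) = max(0, 0) = 0
  (B → (((B ∨ (B → A)) ∧ B) ∨ (B ∨ A))): 0 ≤ 0, so result = 1
All 9 assignments give value 1 — the formula is a G_3-tautology.

1.00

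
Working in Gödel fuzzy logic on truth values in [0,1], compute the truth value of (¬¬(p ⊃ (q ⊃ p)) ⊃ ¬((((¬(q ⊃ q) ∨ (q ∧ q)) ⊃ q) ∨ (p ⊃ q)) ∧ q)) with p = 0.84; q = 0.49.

(q ⊃ p): 0.49 ≤ 0.84, so result = 1
(p ⊃ (q ⊃ p)): 0.84 ≤ 1, so result = 1
¬(p ⊃ (q ⊃ p)): Gödel ¬ of 1 = 0 (operand ≠ 0)
¬¬(p ⊃ (q ⊃ p)): Gödel ¬ of 0 = 1 (operand is 0)
(q ⊃ q): 0.49 ≤ 0.49, so result = 1
¬(q ⊃ q): Gödel ¬ of 1 = 0 (operand ≠ 0)
(q ∧ q) = min(0.49, 0.49) = 0.49
(¬(q ⊃ q) ∨ (q ∧ q)) = max(0, 0.49) = 0.49
((¬(q ⊃ q) ∨ (q ∧ q)) ⊃ q): 0.49 ≤ 0.49, so result = 1
(p ⊃ q): 0.84 > 0.49, so result = 0.49
(((¬(q ⊃ q) ∨ (q ∧ q)) ⊃ q) ∨ (p ⊃ q)) = max(1, 0.49) = 1
((((¬(q ⊃ q) ∨ (q ∧ q)) ⊃ q) ∨ (p ⊃ q)) ∧ q) = min(1, 0.49) = 0.49
¬((((¬(q ⊃ q) ∨ (q ∧ q)) ⊃ q) ∨ (p ⊃ q)) ∧ q): Gödel ¬ of 0.49 = 0 (operand ≠ 0)
(¬¬(p ⊃ (q ⊃ p)) ⊃ ¬((((¬(q ⊃ q) ∨ (q ∧ q)) ⊃ q) ∨ (p ⊃ q)) ∧ q)): 1 > 0, so result = 0

0.00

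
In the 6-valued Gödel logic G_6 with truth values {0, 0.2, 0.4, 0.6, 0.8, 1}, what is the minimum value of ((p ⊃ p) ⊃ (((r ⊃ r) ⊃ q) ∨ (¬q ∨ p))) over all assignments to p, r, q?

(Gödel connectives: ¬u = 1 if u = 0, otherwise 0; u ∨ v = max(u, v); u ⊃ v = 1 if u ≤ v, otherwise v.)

0.20

The minimum is attained at p = 0, r = 0, q = 0.2:
  (p ⊃ p): 0 ≤ 0, so result = 1
  (r ⊃ r): 0 ≤ 0, so result = 1
  ((r ⊃ r) ⊃ q): 1 > 0.2, so result = 0.2
  ¬q: Gödel ¬ of 0.2 = 0 (operand ≠ 0)
  (¬q ∨ p) = max(0, 0) = 0
  (((r ⊃ r) ⊃ q) ∨ (¬q ∨ p)) = max(0.2, 0) = 0.2
  ((p ⊃ p) ⊃ (((r ⊃ r) ⊃ q) ∨ (¬q ∨ p))): 1 > 0.2, so result = 0.2
Checking all 216 assignments confirms none give a value below 0.20.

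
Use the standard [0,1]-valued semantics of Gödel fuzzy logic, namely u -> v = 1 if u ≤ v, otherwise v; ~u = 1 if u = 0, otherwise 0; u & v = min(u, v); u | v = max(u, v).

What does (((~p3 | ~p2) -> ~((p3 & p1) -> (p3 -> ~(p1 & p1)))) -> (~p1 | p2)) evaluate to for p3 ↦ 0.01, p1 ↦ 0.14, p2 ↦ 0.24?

~p3: Gödel ¬ of 0.01 = 0 (operand ≠ 0)
~p2: Gödel ¬ of 0.24 = 0 (operand ≠ 0)
(~p3 | ~p2) = max(0, 0) = 0
(p3 & p1) = min(0.01, 0.14) = 0.01
(p1 & p1) = min(0.14, 0.14) = 0.14
~(p1 & p1): Gödel ¬ of 0.14 = 0 (operand ≠ 0)
(p3 -> ~(p1 & p1)): 0.01 > 0, so result = 0
((p3 & p1) -> (p3 -> ~(p1 & p1))): 0.01 > 0, so result = 0
~((p3 & p1) -> (p3 -> ~(p1 & p1))): Gödel ¬ of 0 = 1 (operand is 0)
((~p3 | ~p2) -> ~((p3 & p1) -> (p3 -> ~(p1 & p1)))): 0 ≤ 1, so result = 1
~p1: Gödel ¬ of 0.14 = 0 (operand ≠ 0)
(~p1 | p2) = max(0, 0.24) = 0.24
(((~p3 | ~p2) -> ~((p3 & p1) -> (p3 -> ~(p1 & p1)))) -> (~p1 | p2)): 1 > 0.24, so result = 0.24

0.24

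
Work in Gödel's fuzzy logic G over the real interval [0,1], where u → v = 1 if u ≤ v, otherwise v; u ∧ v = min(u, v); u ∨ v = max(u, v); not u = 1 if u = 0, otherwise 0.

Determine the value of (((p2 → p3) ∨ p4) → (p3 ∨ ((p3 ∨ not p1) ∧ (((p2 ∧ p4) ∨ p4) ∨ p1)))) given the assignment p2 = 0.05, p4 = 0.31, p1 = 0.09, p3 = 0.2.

(p2 → p3): 0.05 ≤ 0.2, so result = 1
((p2 → p3) ∨ p4) = max(1, 0.31) = 1
not p1: Gödel ¬ of 0.09 = 0 (operand ≠ 0)
(p3 ∨ not p1) = max(0.2, 0) = 0.2
(p2 ∧ p4) = min(0.05, 0.31) = 0.05
((p2 ∧ p4) ∨ p4) = max(0.05, 0.31) = 0.31
(((p2 ∧ p4) ∨ p4) ∨ p1) = max(0.31, 0.09) = 0.31
((p3 ∨ not p1) ∧ (((p2 ∧ p4) ∨ p4) ∨ p1)) = min(0.2, 0.31) = 0.2
(p3 ∨ ((p3 ∨ not p1) ∧ (((p2 ∧ p4) ∨ p4) ∨ p1))) = max(0.2, 0.2) = 0.2
(((p2 → p3) ∨ p4) → (p3 ∨ ((p3 ∨ not p1) ∧ (((p2 ∧ p4) ∨ p4) ∨ p1)))): 1 > 0.2, so result = 0.2

0.20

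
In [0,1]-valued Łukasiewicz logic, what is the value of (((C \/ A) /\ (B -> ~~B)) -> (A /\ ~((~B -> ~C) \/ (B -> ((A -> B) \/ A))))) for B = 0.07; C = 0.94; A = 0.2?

0.06

(C \/ A) = max(0.94, 0.2) = 0.94
~B: Łukasiewicz ¬ gives 1 − 0.07 = 0.93
~~B: Łukasiewicz ¬ gives 1 − 0.93 = 0.07
(B -> ~~B): min(1, 1 − 0.07 + 0.07) = 1
((C \/ A) /\ (B -> ~~B)) = min(0.94, 1) = 0.94
~B: Łukasiewicz ¬ gives 1 − 0.07 = 0.93
~C: Łukasiewicz ¬ gives 1 − 0.94 = 0.06
(~B -> ~C): min(1, 1 − 0.93 + 0.06) = 0.13
(A -> B): min(1, 1 − 0.2 + 0.07) = 0.87
((A -> B) \/ A) = max(0.87, 0.2) = 0.87
(B -> ((A -> B) \/ A)): min(1, 1 − 0.07 + 0.87) = 1
((~B -> ~C) \/ (B -> ((A -> B) \/ A))) = max(0.13, 1) = 1
~((~B -> ~C) \/ (B -> ((A -> B) \/ A))): Łukasiewicz ¬ gives 1 − 1 = 0
(A /\ ~((~B -> ~C) \/ (B -> ((A -> B) \/ A)))) = min(0.2, 0) = 0
(((C \/ A) /\ (B -> ~~B)) -> (A /\ ~((~B -> ~C) \/ (B -> ((A -> B) \/ A))))): min(1, 1 − 0.94 + 0) = 0.06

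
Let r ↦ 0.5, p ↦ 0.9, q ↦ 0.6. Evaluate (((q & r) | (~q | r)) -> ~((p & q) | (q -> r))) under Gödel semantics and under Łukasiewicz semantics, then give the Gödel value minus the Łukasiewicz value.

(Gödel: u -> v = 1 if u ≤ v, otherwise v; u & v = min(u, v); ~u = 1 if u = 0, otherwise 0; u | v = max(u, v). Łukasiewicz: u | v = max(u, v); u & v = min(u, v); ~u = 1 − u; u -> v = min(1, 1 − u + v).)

Gödel evaluation:
  (q & r) = min(0.6, 0.5) = 0.5
  ~q: Gödel ¬ of 0.6 = 0 (operand ≠ 0)
  (~q | r) = max(0, 0.5) = 0.5
  ((q & r) | (~q | r)) = max(0.5, 0.5) = 0.5
  (p & q) = min(0.9, 0.6) = 0.6
  (q -> r): 0.6 > 0.5, so result = 0.5
  ((p & q) | (q -> r)) = max(0.6, 0.5) = 0.6
  ~((p & q) | (q -> r)): Gödel ¬ of 0.6 = 0 (operand ≠ 0)
  (((q & r) | (~q | r)) -> ~((p & q) | (q -> r))): 0.5 > 0, so result = 0
  Gödel value = 0
Łukasiewicz evaluation:
  (q & r) = min(0.6, 0.5) = 0.5
  ~q: Łukasiewicz ¬ gives 1 − 0.6 = 0.4
  (~q | r) = max(0.4, 0.5) = 0.5
  ((q & r) | (~q | r)) = max(0.5, 0.5) = 0.5
  (p & q) = min(0.9, 0.6) = 0.6
  (q -> r): min(1, 1 − 0.6 + 0.5) = 0.9
  ((p & q) | (q -> r)) = max(0.6, 0.9) = 0.9
  ~((p & q) | (q -> r)): Łukasiewicz ¬ gives 1 − 0.9 = 0.1
  (((q & r) | (~q | r)) -> ~((p & q) | (q -> r))): min(1, 1 − 0.5 + 0.1) = 0.6
  Łukasiewicz value = 0.6
Difference: 0 − 0.6 = -0.60

-0.60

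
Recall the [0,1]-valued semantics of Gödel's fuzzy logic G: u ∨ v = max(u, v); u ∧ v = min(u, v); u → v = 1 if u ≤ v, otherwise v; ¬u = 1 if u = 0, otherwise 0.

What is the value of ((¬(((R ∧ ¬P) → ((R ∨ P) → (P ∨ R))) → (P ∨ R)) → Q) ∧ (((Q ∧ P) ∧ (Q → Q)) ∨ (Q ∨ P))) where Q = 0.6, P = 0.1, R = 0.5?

0.60

¬P: Gödel ¬ of 0.1 = 0 (operand ≠ 0)
(R ∧ ¬P) = min(0.5, 0) = 0
(R ∨ P) = max(0.5, 0.1) = 0.5
(P ∨ R) = max(0.1, 0.5) = 0.5
((R ∨ P) → (P ∨ R)): 0.5 ≤ 0.5, so result = 1
((R ∧ ¬P) → ((R ∨ P) → (P ∨ R))): 0 ≤ 1, so result = 1
(P ∨ R) = max(0.1, 0.5) = 0.5
(((R ∧ ¬P) → ((R ∨ P) → (P ∨ R))) → (P ∨ R)): 1 > 0.5, so result = 0.5
¬(((R ∧ ¬P) → ((R ∨ P) → (P ∨ R))) → (P ∨ R)): Gödel ¬ of 0.5 = 0 (operand ≠ 0)
(¬(((R ∧ ¬P) → ((R ∨ P) → (P ∨ R))) → (P ∨ R)) → Q): 0 ≤ 0.6, so result = 1
(Q ∧ P) = min(0.6, 0.1) = 0.1
(Q → Q): 0.6 ≤ 0.6, so result = 1
((Q ∧ P) ∧ (Q → Q)) = min(0.1, 1) = 0.1
(Q ∨ P) = max(0.6, 0.1) = 0.6
(((Q ∧ P) ∧ (Q → Q)) ∨ (Q ∨ P)) = max(0.1, 0.6) = 0.6
((¬(((R ∧ ¬P) → ((R ∨ P) → (P ∨ R))) → (P ∨ R)) → Q) ∧ (((Q ∧ P) ∧ (Q → Q)) ∨ (Q ∨ P))) = min(1, 0.6) = 0.6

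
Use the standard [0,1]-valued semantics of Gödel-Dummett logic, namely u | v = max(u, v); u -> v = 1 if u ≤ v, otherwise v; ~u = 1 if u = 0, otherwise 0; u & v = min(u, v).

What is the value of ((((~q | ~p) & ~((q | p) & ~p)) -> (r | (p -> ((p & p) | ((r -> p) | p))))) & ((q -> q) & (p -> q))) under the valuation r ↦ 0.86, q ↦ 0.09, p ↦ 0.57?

~q: Gödel ¬ of 0.09 = 0 (operand ≠ 0)
~p: Gödel ¬ of 0.57 = 0 (operand ≠ 0)
(~q | ~p) = max(0, 0) = 0
(q | p) = max(0.09, 0.57) = 0.57
~p: Gödel ¬ of 0.57 = 0 (operand ≠ 0)
((q | p) & ~p) = min(0.57, 0) = 0
~((q | p) & ~p): Gödel ¬ of 0 = 1 (operand is 0)
((~q | ~p) & ~((q | p) & ~p)) = min(0, 1) = 0
(p & p) = min(0.57, 0.57) = 0.57
(r -> p): 0.86 > 0.57, so result = 0.57
((r -> p) | p) = max(0.57, 0.57) = 0.57
((p & p) | ((r -> p) | p)) = max(0.57, 0.57) = 0.57
(p -> ((p & p) | ((r -> p) | p))): 0.57 ≤ 0.57, so result = 1
(r | (p -> ((p & p) | ((r -> p) | p)))) = max(0.86, 1) = 1
(((~q | ~p) & ~((q | p) & ~p)) -> (r | (p -> ((p & p) | ((r -> p) | p))))): 0 ≤ 1, so result = 1
(q -> q): 0.09 ≤ 0.09, so result = 1
(p -> q): 0.57 > 0.09, so result = 0.09
((q -> q) & (p -> q)) = min(1, 0.09) = 0.09
((((~q | ~p) & ~((q | p) & ~p)) -> (r | (p -> ((p & p) | ((r -> p) | p))))) & ((q -> q) & (p -> q))) = min(1, 0.09) = 0.09

0.09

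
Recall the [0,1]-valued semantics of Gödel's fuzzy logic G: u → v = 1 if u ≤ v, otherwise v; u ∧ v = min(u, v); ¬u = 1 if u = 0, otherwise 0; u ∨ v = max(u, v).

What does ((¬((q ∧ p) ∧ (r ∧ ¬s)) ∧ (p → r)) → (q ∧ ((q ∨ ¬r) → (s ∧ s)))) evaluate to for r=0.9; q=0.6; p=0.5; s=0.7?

0.60

(q ∧ p) = min(0.6, 0.5) = 0.5
¬s: Gödel ¬ of 0.7 = 0 (operand ≠ 0)
(r ∧ ¬s) = min(0.9, 0) = 0
((q ∧ p) ∧ (r ∧ ¬s)) = min(0.5, 0) = 0
¬((q ∧ p) ∧ (r ∧ ¬s)): Gödel ¬ of 0 = 1 (operand is 0)
(p → r): 0.5 ≤ 0.9, so result = 1
(¬((q ∧ p) ∧ (r ∧ ¬s)) ∧ (p → r)) = min(1, 1) = 1
¬r: Gödel ¬ of 0.9 = 0 (operand ≠ 0)
(q ∨ ¬r) = max(0.6, 0) = 0.6
(s ∧ s) = min(0.7, 0.7) = 0.7
((q ∨ ¬r) → (s ∧ s)): 0.6 ≤ 0.7, so result = 1
(q ∧ ((q ∨ ¬r) → (s ∧ s))) = min(0.6, 1) = 0.6
((¬((q ∧ p) ∧ (r ∧ ¬s)) ∧ (p → r)) → (q ∧ ((q ∨ ¬r) → (s ∧ s)))): 1 > 0.6, so result = 0.6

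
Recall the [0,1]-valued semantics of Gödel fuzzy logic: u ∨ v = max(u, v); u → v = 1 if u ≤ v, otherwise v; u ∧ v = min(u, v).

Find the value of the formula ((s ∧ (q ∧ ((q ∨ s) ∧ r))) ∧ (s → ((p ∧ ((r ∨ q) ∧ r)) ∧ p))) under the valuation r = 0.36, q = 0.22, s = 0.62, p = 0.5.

0.22

(q ∨ s) = max(0.22, 0.62) = 0.62
((q ∨ s) ∧ r) = min(0.62, 0.36) = 0.36
(q ∧ ((q ∨ s) ∧ r)) = min(0.22, 0.36) = 0.22
(s ∧ (q ∧ ((q ∨ s) ∧ r))) = min(0.62, 0.22) = 0.22
(r ∨ q) = max(0.36, 0.22) = 0.36
((r ∨ q) ∧ r) = min(0.36, 0.36) = 0.36
(p ∧ ((r ∨ q) ∧ r)) = min(0.5, 0.36) = 0.36
((p ∧ ((r ∨ q) ∧ r)) ∧ p) = min(0.36, 0.5) = 0.36
(s → ((p ∧ ((r ∨ q) ∧ r)) ∧ p)): 0.62 > 0.36, so result = 0.36
((s ∧ (q ∧ ((q ∨ s) ∧ r))) ∧ (s → ((p ∧ ((r ∨ q) ∧ r)) ∧ p))) = min(0.22, 0.36) = 0.22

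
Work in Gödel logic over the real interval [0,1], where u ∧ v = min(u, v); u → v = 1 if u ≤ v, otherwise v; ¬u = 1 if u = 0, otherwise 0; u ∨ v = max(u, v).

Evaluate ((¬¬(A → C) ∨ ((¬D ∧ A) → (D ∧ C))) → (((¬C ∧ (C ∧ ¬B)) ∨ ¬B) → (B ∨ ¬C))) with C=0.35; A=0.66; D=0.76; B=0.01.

(A → C): 0.66 > 0.35, so result = 0.35
¬(A → C): Gödel ¬ of 0.35 = 0 (operand ≠ 0)
¬¬(A → C): Gödel ¬ of 0 = 1 (operand is 0)
¬D: Gödel ¬ of 0.76 = 0 (operand ≠ 0)
(¬D ∧ A) = min(0, 0.66) = 0
(D ∧ C) = min(0.76, 0.35) = 0.35
((¬D ∧ A) → (D ∧ C)): 0 ≤ 0.35, so result = 1
(¬¬(A → C) ∨ ((¬D ∧ A) → (D ∧ C))) = max(1, 1) = 1
¬C: Gödel ¬ of 0.35 = 0 (operand ≠ 0)
¬B: Gödel ¬ of 0.01 = 0 (operand ≠ 0)
(C ∧ ¬B) = min(0.35, 0) = 0
(¬C ∧ (C ∧ ¬B)) = min(0, 0) = 0
¬B: Gödel ¬ of 0.01 = 0 (operand ≠ 0)
((¬C ∧ (C ∧ ¬B)) ∨ ¬B) = max(0, 0) = 0
¬C: Gödel ¬ of 0.35 = 0 (operand ≠ 0)
(B ∨ ¬C) = max(0.01, 0) = 0.01
(((¬C ∧ (C ∧ ¬B)) ∨ ¬B) → (B ∨ ¬C)): 0 ≤ 0.01, so result = 1
((¬¬(A → C) ∨ ((¬D ∧ A) → (D ∧ C))) → (((¬C ∧ (C ∧ ¬B)) ∨ ¬B) → (B ∨ ¬C))): 1 ≤ 1, so result = 1

1.00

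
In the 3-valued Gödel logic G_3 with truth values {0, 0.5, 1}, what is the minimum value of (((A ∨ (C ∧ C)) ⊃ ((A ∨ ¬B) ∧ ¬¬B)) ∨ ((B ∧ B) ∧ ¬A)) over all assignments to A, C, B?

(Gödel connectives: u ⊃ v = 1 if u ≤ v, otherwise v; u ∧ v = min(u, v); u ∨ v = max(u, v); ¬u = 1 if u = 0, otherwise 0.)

The minimum is attained at A = 0, C = 0.5, B = 0:
  (C ∧ C) = min(0.5, 0.5) = 0.5
  (A ∨ (C ∧ C)) = max(0, 0.5) = 0.5
  ¬B: Gödel ¬ of 0 = 1 (operand is 0)
  (A ∨ ¬B) = max(0, 1) = 1
  ¬B: Gödel ¬ of 0 = 1 (operand is 0)
  ¬¬B: Gödel ¬ of 1 = 0 (operand ≠ 0)
  ((A ∨ ¬B) ∧ ¬¬B) = min(1, 0) = 0
  ((A ∨ (C ∧ C)) ⊃ ((A ∨ ¬B) ∧ ¬¬B)): 0.5 > 0, so result = 0
  (B ∧ B) = min(0, 0) = 0
  ¬A: Gödel ¬ of 0 = 1 (operand is 0)
  ((B ∧ B) ∧ ¬A) = min(0, 1) = 0
  (((A ∨ (C ∧ C)) ⊃ ((A ∨ ¬B) ∧ ¬¬B)) ∨ ((B ∧ B) ∧ ¬A)) = max(0, 0) = 0
Checking all 27 assignments confirms none give a value below 0.00.

0.00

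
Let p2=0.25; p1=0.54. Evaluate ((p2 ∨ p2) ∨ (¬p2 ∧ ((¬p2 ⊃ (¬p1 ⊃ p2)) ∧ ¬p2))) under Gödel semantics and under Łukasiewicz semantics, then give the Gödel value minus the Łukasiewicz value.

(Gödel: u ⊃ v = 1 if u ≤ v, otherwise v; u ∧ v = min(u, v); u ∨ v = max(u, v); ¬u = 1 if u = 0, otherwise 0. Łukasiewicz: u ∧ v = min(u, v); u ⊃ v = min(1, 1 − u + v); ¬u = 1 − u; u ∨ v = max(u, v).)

-0.50

Gödel evaluation:
  (p2 ∨ p2) = max(0.25, 0.25) = 0.25
  ¬p2: Gödel ¬ of 0.25 = 0 (operand ≠ 0)
  ¬p2: Gödel ¬ of 0.25 = 0 (operand ≠ 0)
  ¬p1: Gödel ¬ of 0.54 = 0 (operand ≠ 0)
  (¬p1 ⊃ p2): 0 ≤ 0.25, so result = 1
  (¬p2 ⊃ (¬p1 ⊃ p2)): 0 ≤ 1, so result = 1
  ¬p2: Gödel ¬ of 0.25 = 0 (operand ≠ 0)
  ((¬p2 ⊃ (¬p1 ⊃ p2)) ∧ ¬p2) = min(1, 0) = 0
  (¬p2 ∧ ((¬p2 ⊃ (¬p1 ⊃ p2)) ∧ ¬p2)) = min(0, 0) = 0
  ((p2 ∨ p2) ∨ (¬p2 ∧ ((¬p2 ⊃ (¬p1 ⊃ p2)) ∧ ¬p2))) = max(0.25, 0) = 0.25
  Gödel value = 0.25
Łukasiewicz evaluation:
  (p2 ∨ p2) = max(0.25, 0.25) = 0.25
  ¬p2: Łukasiewicz ¬ gives 1 − 0.25 = 0.75
  ¬p2: Łukasiewicz ¬ gives 1 − 0.25 = 0.75
  ¬p1: Łukasiewicz ¬ gives 1 − 0.54 = 0.46
  (¬p1 ⊃ p2): min(1, 1 − 0.46 + 0.25) = 0.79
  (¬p2 ⊃ (¬p1 ⊃ p2)): min(1, 1 − 0.75 + 0.79) = 1
  ¬p2: Łukasiewicz ¬ gives 1 − 0.25 = 0.75
  ((¬p2 ⊃ (¬p1 ⊃ p2)) ∧ ¬p2) = min(1, 0.75) = 0.75
  (¬p2 ∧ ((¬p2 ⊃ (¬p1 ⊃ p2)) ∧ ¬p2)) = min(0.75, 0.75) = 0.75
  ((p2 ∨ p2) ∨ (¬p2 ∧ ((¬p2 ⊃ (¬p1 ⊃ p2)) ∧ ¬p2))) = max(0.25, 0.75) = 0.75
  Łukasiewicz value = 0.75
Difference: 0.25 − 0.75 = -0.50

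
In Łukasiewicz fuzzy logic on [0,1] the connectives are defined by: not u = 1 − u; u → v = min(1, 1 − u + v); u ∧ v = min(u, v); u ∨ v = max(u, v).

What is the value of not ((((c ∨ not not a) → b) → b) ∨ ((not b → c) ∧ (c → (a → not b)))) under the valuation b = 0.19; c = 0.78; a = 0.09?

0.03

not a: Łukasiewicz ¬ gives 1 − 0.09 = 0.91
not not a: Łukasiewicz ¬ gives 1 − 0.91 = 0.09
(c ∨ not not a) = max(0.78, 0.09) = 0.78
((c ∨ not not a) → b): min(1, 1 − 0.78 + 0.19) = 0.41
(((c ∨ not not a) → b) → b): min(1, 1 − 0.41 + 0.19) = 0.78
not b: Łukasiewicz ¬ gives 1 − 0.19 = 0.81
(not b → c): min(1, 1 − 0.81 + 0.78) = 0.97
not b: Łukasiewicz ¬ gives 1 − 0.19 = 0.81
(a → not b): min(1, 1 − 0.09 + 0.81) = 1
(c → (a → not b)): min(1, 1 − 0.78 + 1) = 1
((not b → c) ∧ (c → (a → not b))) = min(0.97, 1) = 0.97
((((c ∨ not not a) → b) → b) ∨ ((not b → c) ∧ (c → (a → not b)))) = max(0.78, 0.97) = 0.97
not ((((c ∨ not not a) → b) → b) ∨ ((not b → c) ∧ (c → (a → not b)))): Łukasiewicz ¬ gives 1 − 0.97 = 0.03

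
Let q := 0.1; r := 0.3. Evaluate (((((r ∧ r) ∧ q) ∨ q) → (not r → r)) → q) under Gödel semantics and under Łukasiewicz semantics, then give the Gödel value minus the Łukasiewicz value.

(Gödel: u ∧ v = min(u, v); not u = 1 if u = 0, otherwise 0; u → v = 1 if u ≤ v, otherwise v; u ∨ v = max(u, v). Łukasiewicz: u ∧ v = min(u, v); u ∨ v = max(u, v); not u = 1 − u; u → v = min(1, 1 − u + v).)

Gödel evaluation:
  (r ∧ r) = min(0.3, 0.3) = 0.3
  ((r ∧ r) ∧ q) = min(0.3, 0.1) = 0.1
  (((r ∧ r) ∧ q) ∨ q) = max(0.1, 0.1) = 0.1
  not r: Gödel ¬ of 0.3 = 0 (operand ≠ 0)
  (not r → r): 0 ≤ 0.3, so result = 1
  ((((r ∧ r) ∧ q) ∨ q) → (not r → r)): 0.1 ≤ 1, so result = 1
  (((((r ∧ r) ∧ q) ∨ q) → (not r → r)) → q): 1 > 0.1, so result = 0.1
  Gödel value = 0.1
Łukasiewicz evaluation:
  (r ∧ r) = min(0.3, 0.3) = 0.3
  ((r ∧ r) ∧ q) = min(0.3, 0.1) = 0.1
  (((r ∧ r) ∧ q) ∨ q) = max(0.1, 0.1) = 0.1
  not r: Łukasiewicz ¬ gives 1 − 0.3 = 0.7
  (not r → r): min(1, 1 − 0.7 + 0.3) = 0.6
  ((((r ∧ r) ∧ q) ∨ q) → (not r → r)): min(1, 1 − 0.1 + 0.6) = 1
  (((((r ∧ r) ∧ q) ∨ q) → (not r → r)) → q): min(1, 1 − 1 + 0.1) = 0.1
  Łukasiewicz value = 0.1
Difference: 0.1 − 0.1 = 0.00

0.00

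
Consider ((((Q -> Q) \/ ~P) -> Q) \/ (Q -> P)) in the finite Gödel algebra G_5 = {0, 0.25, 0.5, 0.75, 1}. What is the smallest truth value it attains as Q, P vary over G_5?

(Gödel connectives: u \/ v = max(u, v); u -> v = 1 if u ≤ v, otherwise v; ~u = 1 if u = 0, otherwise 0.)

The minimum is attained at Q = 0.25, P = 0:
  (Q -> Q): 0.25 ≤ 0.25, so result = 1
  ~P: Gödel ¬ of 0 = 1 (operand is 0)
  ((Q -> Q) \/ ~P) = max(1, 1) = 1
  (((Q -> Q) \/ ~P) -> Q): 1 > 0.25, so result = 0.25
  (Q -> P): 0.25 > 0, so result = 0
  ((((Q -> Q) \/ ~P) -> Q) \/ (Q -> P)) = max(0.25, 0) = 0.25
Checking all 25 assignments confirms none give a value below 0.25.

0.25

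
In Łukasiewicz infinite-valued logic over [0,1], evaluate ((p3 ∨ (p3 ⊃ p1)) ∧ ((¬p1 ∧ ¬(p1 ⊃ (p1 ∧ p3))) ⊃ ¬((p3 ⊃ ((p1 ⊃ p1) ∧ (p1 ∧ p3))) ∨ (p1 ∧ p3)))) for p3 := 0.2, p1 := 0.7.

0.70

(p3 ⊃ p1): min(1, 1 − 0.2 + 0.7) = 1
(p3 ∨ (p3 ⊃ p1)) = max(0.2, 1) = 1
¬p1: Łukasiewicz ¬ gives 1 − 0.7 = 0.3
(p1 ∧ p3) = min(0.7, 0.2) = 0.2
(p1 ⊃ (p1 ∧ p3)): min(1, 1 − 0.7 + 0.2) = 0.5
¬(p1 ⊃ (p1 ∧ p3)): Łukasiewicz ¬ gives 1 − 0.5 = 0.5
(¬p1 ∧ ¬(p1 ⊃ (p1 ∧ p3))) = min(0.3, 0.5) = 0.3
(p1 ⊃ p1): min(1, 1 − 0.7 + 0.7) = 1
(p1 ∧ p3) = min(0.7, 0.2) = 0.2
((p1 ⊃ p1) ∧ (p1 ∧ p3)) = min(1, 0.2) = 0.2
(p3 ⊃ ((p1 ⊃ p1) ∧ (p1 ∧ p3))): min(1, 1 − 0.2 + 0.2) = 1
(p1 ∧ p3) = min(0.7, 0.2) = 0.2
((p3 ⊃ ((p1 ⊃ p1) ∧ (p1 ∧ p3))) ∨ (p1 ∧ p3)) = max(1, 0.2) = 1
¬((p3 ⊃ ((p1 ⊃ p1) ∧ (p1 ∧ p3))) ∨ (p1 ∧ p3)): Łukasiewicz ¬ gives 1 − 1 = 0
((¬p1 ∧ ¬(p1 ⊃ (p1 ∧ p3))) ⊃ ¬((p3 ⊃ ((p1 ⊃ p1) ∧ (p1 ∧ p3))) ∨ (p1 ∧ p3))): min(1, 1 − 0.3 + 0) = 0.7
((p3 ∨ (p3 ⊃ p1)) ∧ ((¬p1 ∧ ¬(p1 ⊃ (p1 ∧ p3))) ⊃ ¬((p3 ⊃ ((p1 ⊃ p1) ∧ (p1 ∧ p3))) ∨ (p1 ∧ p3)))) = min(1, 0.7) = 0.7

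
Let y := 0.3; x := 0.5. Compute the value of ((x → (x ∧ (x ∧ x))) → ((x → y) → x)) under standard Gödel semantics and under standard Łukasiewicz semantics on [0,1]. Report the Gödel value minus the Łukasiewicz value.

Gödel evaluation:
  (x ∧ x) = min(0.5, 0.5) = 0.5
  (x ∧ (x ∧ x)) = min(0.5, 0.5) = 0.5
  (x → (x ∧ (x ∧ x))): 0.5 ≤ 0.5, so result = 1
  (x → y): 0.5 > 0.3, so result = 0.3
  ((x → y) → x): 0.3 ≤ 0.5, so result = 1
  ((x → (x ∧ (x ∧ x))) → ((x → y) → x)): 1 ≤ 1, so result = 1
  Gödel value = 1
Łukasiewicz evaluation:
  (x ∧ x) = min(0.5, 0.5) = 0.5
  (x ∧ (x ∧ x)) = min(0.5, 0.5) = 0.5
  (x → (x ∧ (x ∧ x))): min(1, 1 − 0.5 + 0.5) = 1
  (x → y): min(1, 1 − 0.5 + 0.3) = 0.8
  ((x → y) → x): min(1, 1 − 0.8 + 0.5) = 0.7
  ((x → (x ∧ (x ∧ x))) → ((x → y) → x)): min(1, 1 − 1 + 0.7) = 0.7
  Łukasiewicz value = 0.7
Difference: 1 − 0.7 = 0.30

0.30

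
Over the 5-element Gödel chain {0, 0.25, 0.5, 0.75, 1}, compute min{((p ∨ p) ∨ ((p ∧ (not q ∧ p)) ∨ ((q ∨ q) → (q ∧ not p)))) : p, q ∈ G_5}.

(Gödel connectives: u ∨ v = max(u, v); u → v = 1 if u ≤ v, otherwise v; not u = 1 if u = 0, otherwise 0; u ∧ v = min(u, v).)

The minimum is attained at p = 0.25, q = 0.25:
  (p ∨ p) = max(0.25, 0.25) = 0.25
  not q: Gödel ¬ of 0.25 = 0 (operand ≠ 0)
  (not q ∧ p) = min(0, 0.25) = 0
  (p ∧ (not q ∧ p)) = min(0.25, 0) = 0
  (q ∨ q) = max(0.25, 0.25) = 0.25
  not p: Gödel ¬ of 0.25 = 0 (operand ≠ 0)
  (q ∧ not p) = min(0.25, 0) = 0
  ((q ∨ q) → (q ∧ not p)): 0.25 > 0, so result = 0
  ((p ∧ (not q ∧ p)) ∨ ((q ∨ q) → (q ∧ not p))) = max(0, 0) = 0
  ((p ∨ p) ∨ ((p ∧ (not q ∧ p)) ∨ ((q ∨ q) → (q ∧ not p)))) = max(0.25, 0) = 0.25
Checking all 25 assignments confirms none give a value below 0.25.

0.25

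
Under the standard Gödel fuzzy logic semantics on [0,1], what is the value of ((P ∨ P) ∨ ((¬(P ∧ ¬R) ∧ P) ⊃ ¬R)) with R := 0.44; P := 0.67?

(P ∨ P) = max(0.67, 0.67) = 0.67
¬R: Gödel ¬ of 0.44 = 0 (operand ≠ 0)
(P ∧ ¬R) = min(0.67, 0) = 0
¬(P ∧ ¬R): Gödel ¬ of 0 = 1 (operand is 0)
(¬(P ∧ ¬R) ∧ P) = min(1, 0.67) = 0.67
¬R: Gödel ¬ of 0.44 = 0 (operand ≠ 0)
((¬(P ∧ ¬R) ∧ P) ⊃ ¬R): 0.67 > 0, so result = 0
((P ∨ P) ∨ ((¬(P ∧ ¬R) ∧ P) ⊃ ¬R)) = max(0.67, 0) = 0.67

0.67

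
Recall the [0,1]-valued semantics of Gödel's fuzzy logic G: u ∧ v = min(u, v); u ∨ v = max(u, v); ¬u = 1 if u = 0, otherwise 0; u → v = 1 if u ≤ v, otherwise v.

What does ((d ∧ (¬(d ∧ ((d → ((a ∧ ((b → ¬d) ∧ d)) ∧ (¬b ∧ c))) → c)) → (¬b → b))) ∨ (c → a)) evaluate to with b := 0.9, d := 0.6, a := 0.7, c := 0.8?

¬d: Gödel ¬ of 0.6 = 0 (operand ≠ 0)
(b → ¬d): 0.9 > 0, so result = 0
((b → ¬d) ∧ d) = min(0, 0.6) = 0
(a ∧ ((b → ¬d) ∧ d)) = min(0.7, 0) = 0
¬b: Gödel ¬ of 0.9 = 0 (operand ≠ 0)
(¬b ∧ c) = min(0, 0.8) = 0
((a ∧ ((b → ¬d) ∧ d)) ∧ (¬b ∧ c)) = min(0, 0) = 0
(d → ((a ∧ ((b → ¬d) ∧ d)) ∧ (¬b ∧ c))): 0.6 > 0, so result = 0
((d → ((a ∧ ((b → ¬d) ∧ d)) ∧ (¬b ∧ c))) → c): 0 ≤ 0.8, so result = 1
(d ∧ ((d → ((a ∧ ((b → ¬d) ∧ d)) ∧ (¬b ∧ c))) → c)) = min(0.6, 1) = 0.6
¬(d ∧ ((d → ((a ∧ ((b → ¬d) ∧ d)) ∧ (¬b ∧ c))) → c)): Gödel ¬ of 0.6 = 0 (operand ≠ 0)
¬b: Gödel ¬ of 0.9 = 0 (operand ≠ 0)
(¬b → b): 0 ≤ 0.9, so result = 1
(¬(d ∧ ((d → ((a ∧ ((b → ¬d) ∧ d)) ∧ (¬b ∧ c))) → c)) → (¬b → b)): 0 ≤ 1, so result = 1
(d ∧ (¬(d ∧ ((d → ((a ∧ ((b → ¬d) ∧ d)) ∧ (¬b ∧ c))) → c)) → (¬b → b))) = min(0.6, 1) = 0.6
(c → a): 0.8 > 0.7, so result = 0.7
((d ∧ (¬(d ∧ ((d → ((a ∧ ((b → ¬d) ∧ d)) ∧ (¬b ∧ c))) → c)) → (¬b → b))) ∨ (c → a)) = max(0.6, 0.7) = 0.7

0.70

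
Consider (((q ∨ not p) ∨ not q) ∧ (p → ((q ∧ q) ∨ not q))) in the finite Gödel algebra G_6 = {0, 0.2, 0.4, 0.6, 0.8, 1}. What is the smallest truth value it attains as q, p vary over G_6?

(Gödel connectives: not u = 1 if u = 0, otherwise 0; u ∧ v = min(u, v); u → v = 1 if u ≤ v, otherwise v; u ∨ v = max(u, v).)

The minimum is attained at q = 0.2, p = 0.2:
  not p: Gödel ¬ of 0.2 = 0 (operand ≠ 0)
  (q ∨ not p) = max(0.2, 0) = 0.2
  not q: Gödel ¬ of 0.2 = 0 (operand ≠ 0)
  ((q ∨ not p) ∨ not q) = max(0.2, 0) = 0.2
  (q ∧ q) = min(0.2, 0.2) = 0.2
  not q: Gödel ¬ of 0.2 = 0 (operand ≠ 0)
  ((q ∧ q) ∨ not q) = max(0.2, 0) = 0.2
  (p → ((q ∧ q) ∨ not q)): 0.2 ≤ 0.2, so result = 1
  (((q ∨ not p) ∨ not q) ∧ (p → ((q ∧ q) ∨ not q))) = min(0.2, 1) = 0.2
Checking all 36 assignments confirms none give a value below 0.20.

0.20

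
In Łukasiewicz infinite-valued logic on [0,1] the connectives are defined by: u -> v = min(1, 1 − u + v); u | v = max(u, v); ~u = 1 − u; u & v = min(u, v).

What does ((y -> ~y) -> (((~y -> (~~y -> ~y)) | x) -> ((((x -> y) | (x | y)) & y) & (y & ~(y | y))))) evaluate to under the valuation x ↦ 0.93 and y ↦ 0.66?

~y: Łukasiewicz ¬ gives 1 − 0.66 = 0.34
(y -> ~y): min(1, 1 − 0.66 + 0.34) = 0.68
~y: Łukasiewicz ¬ gives 1 − 0.66 = 0.34
~y: Łukasiewicz ¬ gives 1 − 0.66 = 0.34
~~y: Łukasiewicz ¬ gives 1 − 0.34 = 0.66
~y: Łukasiewicz ¬ gives 1 − 0.66 = 0.34
(~~y -> ~y): min(1, 1 − 0.66 + 0.34) = 0.68
(~y -> (~~y -> ~y)): min(1, 1 − 0.34 + 0.68) = 1
((~y -> (~~y -> ~y)) | x) = max(1, 0.93) = 1
(x -> y): min(1, 1 − 0.93 + 0.66) = 0.73
(x | y) = max(0.93, 0.66) = 0.93
((x -> y) | (x | y)) = max(0.73, 0.93) = 0.93
(((x -> y) | (x | y)) & y) = min(0.93, 0.66) = 0.66
(y | y) = max(0.66, 0.66) = 0.66
~(y | y): Łukasiewicz ¬ gives 1 − 0.66 = 0.34
(y & ~(y | y)) = min(0.66, 0.34) = 0.34
((((x -> y) | (x | y)) & y) & (y & ~(y | y))) = min(0.66, 0.34) = 0.34
(((~y -> (~~y -> ~y)) | x) -> ((((x -> y) | (x | y)) & y) & (y & ~(y | y)))): min(1, 1 − 1 + 0.34) = 0.34
((y -> ~y) -> (((~y -> (~~y -> ~y)) | x) -> ((((x -> y) | (x | y)) & y) & (y & ~(y | y))))): min(1, 1 − 0.68 + 0.34) = 0.66

0.66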